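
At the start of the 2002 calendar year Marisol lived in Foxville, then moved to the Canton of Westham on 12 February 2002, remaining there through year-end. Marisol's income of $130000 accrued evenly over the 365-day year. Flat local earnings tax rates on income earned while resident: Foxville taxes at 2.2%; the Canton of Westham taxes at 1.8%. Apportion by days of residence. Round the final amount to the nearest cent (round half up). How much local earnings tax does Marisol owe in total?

Foxville, 1 January – 11 February 2002: 42 days → $130000 × 2.2% × 42/365 = $329.0959
The Canton of Westham, 12 February – 31 December 2002: 323 days → $130000 × 1.8% × 323/365 = $2070.7397
Total = $2399.8356

$2399.84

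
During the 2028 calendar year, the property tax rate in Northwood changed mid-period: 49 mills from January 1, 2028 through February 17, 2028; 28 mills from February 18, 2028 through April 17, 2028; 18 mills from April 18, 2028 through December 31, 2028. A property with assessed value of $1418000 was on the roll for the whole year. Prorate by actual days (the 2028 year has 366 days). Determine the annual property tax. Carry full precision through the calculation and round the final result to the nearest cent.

January 1 – February 17, 2028: 48 days at 49 mills → $1418000 × 4.9% × 48/366 = $9112.3934
February 18 – April 17, 2028: 60 days at 28 mills → $1418000 × 2.8% × 60/366 = $6508.8525
April 18 – December 31, 2028: 258 days at 18 mills → $1418000 × 1.8% × 258/366 = $17992.3279
Total = $33613.5738

$33613.57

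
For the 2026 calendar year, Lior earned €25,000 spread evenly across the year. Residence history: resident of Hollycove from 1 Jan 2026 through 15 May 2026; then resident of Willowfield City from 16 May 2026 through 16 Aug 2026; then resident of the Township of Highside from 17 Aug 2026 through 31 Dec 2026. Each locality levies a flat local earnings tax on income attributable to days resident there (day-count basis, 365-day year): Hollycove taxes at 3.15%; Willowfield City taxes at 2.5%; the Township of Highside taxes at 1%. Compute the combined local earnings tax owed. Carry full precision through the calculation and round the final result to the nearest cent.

€544.35

Hollycove, 1 Jan – 15 May 2026: 135 days → €25,000 × 3.15% × 135/365 = €291.2671
Willowfield City, 16 May – 16 Aug 2026: 93 days → €25,000 × 2.5% × 93/365 = €159.2466
The Township of Highside, 17 Aug – 31 Dec 2026: 137 days → €25,000 × 1% × 137/365 = €93.8356
Total = €544.3493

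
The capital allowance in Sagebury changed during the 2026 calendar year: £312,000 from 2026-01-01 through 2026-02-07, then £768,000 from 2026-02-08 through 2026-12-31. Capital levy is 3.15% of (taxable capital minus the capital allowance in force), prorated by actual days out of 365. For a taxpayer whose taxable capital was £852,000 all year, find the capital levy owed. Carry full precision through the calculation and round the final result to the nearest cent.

£4,141.43

2026-01-01 to 2026-02-07: 38 days, exemption £312,000 → (£852,000 − £312,000) × 3.15% × 38/365 = £1,770.9041
2026-02-08 to 2026-12-31: 327 days, exemption £768,000 → (£852,000 − £768,000) × 3.15% × 327/365 = £2,370.5260
Total = £4,141.4301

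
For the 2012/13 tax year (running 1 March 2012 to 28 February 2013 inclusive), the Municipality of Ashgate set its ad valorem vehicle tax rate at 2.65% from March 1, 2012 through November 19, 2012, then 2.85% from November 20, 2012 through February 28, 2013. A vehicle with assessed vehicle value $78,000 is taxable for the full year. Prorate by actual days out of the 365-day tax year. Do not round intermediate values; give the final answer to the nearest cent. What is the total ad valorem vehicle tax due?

March 1 – November 19, 2012: 264 days at 2.65% → $78,000 × 2.65% × 264/365 = $1,495.0356
November 20, 2012 – February 28, 2013: 101 days at 2.85% → $78,000 × 2.85% × 101/365 = $615.1315
Total = $2,110.1671

$2,110.17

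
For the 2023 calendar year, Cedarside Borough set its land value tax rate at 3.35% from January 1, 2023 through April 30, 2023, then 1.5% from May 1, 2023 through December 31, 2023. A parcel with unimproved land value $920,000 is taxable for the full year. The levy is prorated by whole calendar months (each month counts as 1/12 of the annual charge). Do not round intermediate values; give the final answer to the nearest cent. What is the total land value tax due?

$19,473.33

January 1 – April 30, 2023: 4 months at 3.35% → $920,000 × 3.35% × 4/12 = $10,273.3333
May 1 – December 31, 2023: 8 months at 1.5% → $920,000 × 1.5% × 8/12 = $9,200.0000
Total = $19,473.3333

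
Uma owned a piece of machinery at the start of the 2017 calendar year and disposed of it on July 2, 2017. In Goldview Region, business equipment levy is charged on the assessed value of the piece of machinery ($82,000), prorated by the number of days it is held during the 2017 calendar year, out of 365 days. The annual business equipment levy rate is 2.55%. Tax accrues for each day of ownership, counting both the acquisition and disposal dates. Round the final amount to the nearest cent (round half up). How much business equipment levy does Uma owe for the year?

$1,048.36

Days held (January 1 – July 2, 2017): 183 out of 365
Tax = $82,000 × 2.55% × 183/365 = $1,048.3644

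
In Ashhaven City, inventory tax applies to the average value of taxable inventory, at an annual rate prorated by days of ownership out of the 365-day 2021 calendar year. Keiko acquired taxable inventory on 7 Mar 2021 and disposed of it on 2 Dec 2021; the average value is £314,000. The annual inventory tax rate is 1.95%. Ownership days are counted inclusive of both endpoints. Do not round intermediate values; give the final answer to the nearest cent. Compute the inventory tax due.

Days held (7 Mar – 2 Dec 2021): 271 out of 365
Tax = £314,000 × 1.95% × 271/365 = £4,546.1178

£4,546.12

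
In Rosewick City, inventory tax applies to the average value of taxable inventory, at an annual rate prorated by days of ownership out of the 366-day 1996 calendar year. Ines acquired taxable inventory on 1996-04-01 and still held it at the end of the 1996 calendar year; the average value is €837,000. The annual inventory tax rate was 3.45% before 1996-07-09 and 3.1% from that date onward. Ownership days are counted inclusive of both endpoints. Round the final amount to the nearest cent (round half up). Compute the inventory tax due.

1996-04-01 to 1996-07-08: 99 days at 3.45% → €837,000 × 3.45% × 99/366 = €7,810.8566
1996-07-09 to 1996-12-31: 176 days at 3.1% → €837,000 × 3.1% × 176/366 = €12,477.2459
Total = €20,288.1025

€20,288.10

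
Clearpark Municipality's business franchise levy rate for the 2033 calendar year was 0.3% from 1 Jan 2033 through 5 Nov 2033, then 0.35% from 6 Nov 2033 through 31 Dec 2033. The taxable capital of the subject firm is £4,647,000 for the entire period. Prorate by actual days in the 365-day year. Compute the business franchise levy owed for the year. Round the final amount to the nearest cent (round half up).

1 Jan – 5 Nov 2033: 309 days at 0.3% → £4,647,000 × 0.3% × 309/365 = £11,802.1068
6 Nov – 31 Dec 2033: 56 days at 0.35% → £4,647,000 × 0.35% × 56/365 = £2,495.3753
Total = £14,297.4822

£14,297.48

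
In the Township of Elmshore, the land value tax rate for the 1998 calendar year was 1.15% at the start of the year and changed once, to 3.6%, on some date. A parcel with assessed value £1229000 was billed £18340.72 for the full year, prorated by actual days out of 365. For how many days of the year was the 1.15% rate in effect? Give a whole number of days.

314 days

Let d = days at the first rate; then 365 − d days at the second rate.
£1229000 × [1.15%·d + 3.6%·(365−d)] / 365 = £18340.72
Solving gives d = 314, so the new rate took effect on 11 November 1998.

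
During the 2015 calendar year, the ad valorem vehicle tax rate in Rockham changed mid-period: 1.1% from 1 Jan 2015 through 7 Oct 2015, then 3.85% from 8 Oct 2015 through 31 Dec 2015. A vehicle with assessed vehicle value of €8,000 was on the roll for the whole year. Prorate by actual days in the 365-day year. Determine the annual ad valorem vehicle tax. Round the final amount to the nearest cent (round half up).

1 Jan – 7 Oct 2015: 280 days at 1.1% → €8,000 × 1.1% × 280/365 = €67.5068
8 Oct – 31 Dec 2015: 85 days at 3.85% → €8,000 × 3.85% × 85/365 = €71.7260
Total = €139.2329

€139.23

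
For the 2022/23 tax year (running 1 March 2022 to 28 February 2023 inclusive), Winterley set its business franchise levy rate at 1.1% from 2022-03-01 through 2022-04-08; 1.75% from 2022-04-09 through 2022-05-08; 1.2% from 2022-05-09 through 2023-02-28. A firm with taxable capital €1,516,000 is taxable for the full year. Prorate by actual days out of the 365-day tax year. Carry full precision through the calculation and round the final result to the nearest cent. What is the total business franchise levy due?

2022-03-01 to 2022-04-08: 39 days at 1.1% → €1,516,000 × 1.1% × 39/365 = €1,781.8192
2022-04-09 to 2022-05-08: 30 days at 1.75% → €1,516,000 × 1.75% × 30/365 = €2,180.5479
2022-05-09 to 2023-02-28: 296 days at 1.2% → €1,516,000 × 1.2% × 296/365 = €14,752.9644
Total = €18,715.3315

€18,715.33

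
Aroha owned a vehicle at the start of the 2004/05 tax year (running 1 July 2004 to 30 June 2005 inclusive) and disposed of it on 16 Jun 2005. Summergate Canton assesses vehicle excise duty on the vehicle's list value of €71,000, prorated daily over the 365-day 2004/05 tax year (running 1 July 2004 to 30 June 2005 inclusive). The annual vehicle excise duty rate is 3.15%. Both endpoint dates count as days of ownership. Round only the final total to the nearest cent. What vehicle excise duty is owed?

Days held (1 Jul 2004 – 16 Jun 2005): 351 out of 365
Tax = €71,000 × 3.15% × 351/365 = €2,150.7164

€2,150.72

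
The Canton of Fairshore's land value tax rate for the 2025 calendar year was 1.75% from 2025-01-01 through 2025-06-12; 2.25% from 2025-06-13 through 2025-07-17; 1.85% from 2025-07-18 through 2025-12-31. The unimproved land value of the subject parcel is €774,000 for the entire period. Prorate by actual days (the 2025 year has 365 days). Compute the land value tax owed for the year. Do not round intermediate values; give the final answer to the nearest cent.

2025-01-01 to 2025-06-12: 163 days at 1.75% → €774,000 × 1.75% × 163/365 = €6,048.8630
2025-06-13 to 2025-07-17: 35 days at 2.25% → €774,000 × 2.25% × 35/365 = €1,669.9315
2025-07-18 to 2025-12-31: 167 days at 1.85% → €774,000 × 1.85% × 167/365 = €6,551.4329
Total = €14,270.2274

€14,270.23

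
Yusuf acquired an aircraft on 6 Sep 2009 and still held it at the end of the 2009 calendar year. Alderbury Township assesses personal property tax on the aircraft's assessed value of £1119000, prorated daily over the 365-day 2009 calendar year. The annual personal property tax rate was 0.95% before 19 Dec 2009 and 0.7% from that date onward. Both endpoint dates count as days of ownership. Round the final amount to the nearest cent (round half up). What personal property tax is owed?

£3307.95

6 Sep – 18 Dec 2009: 104 days at 0.95% → £1119000 × 0.95% × 104/365 = £3028.9644
19 Dec – 31 Dec 2009: 13 days at 0.7% → £1119000 × 0.7% × 13/365 = £278.9836
Total = £3307.9479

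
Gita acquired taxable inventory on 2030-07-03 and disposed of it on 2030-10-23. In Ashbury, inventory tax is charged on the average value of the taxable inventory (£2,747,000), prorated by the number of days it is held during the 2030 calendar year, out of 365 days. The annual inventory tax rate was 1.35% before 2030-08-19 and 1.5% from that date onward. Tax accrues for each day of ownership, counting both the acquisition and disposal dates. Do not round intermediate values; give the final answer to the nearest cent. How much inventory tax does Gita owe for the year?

2030-07-03 to 2030-08-18: 47 days at 1.35% → £2,747,000 × 1.35% × 47/365 = £4,775.2644
2030-08-19 to 2030-10-23: 66 days at 1.5% → £2,747,000 × 1.5% × 66/365 = £7,450.7671
Total = £12,226.0315

£12,226.03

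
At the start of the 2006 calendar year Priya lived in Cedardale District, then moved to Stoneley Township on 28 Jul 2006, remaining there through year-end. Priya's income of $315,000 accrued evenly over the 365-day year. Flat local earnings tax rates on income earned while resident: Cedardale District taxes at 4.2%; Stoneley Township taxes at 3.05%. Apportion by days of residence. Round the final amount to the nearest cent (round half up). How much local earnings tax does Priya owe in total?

Cedardale District, 1 Jan – 27 Jul 2006: 208 days → $315,000 × 4.2% × 208/365 = $7,539.2877
Stoneley Township, 28 Jul – 31 Dec 2006: 157 days → $315,000 × 3.05% × 157/365 = $4,132.5411
Total = $11,671.8288

$11,671.83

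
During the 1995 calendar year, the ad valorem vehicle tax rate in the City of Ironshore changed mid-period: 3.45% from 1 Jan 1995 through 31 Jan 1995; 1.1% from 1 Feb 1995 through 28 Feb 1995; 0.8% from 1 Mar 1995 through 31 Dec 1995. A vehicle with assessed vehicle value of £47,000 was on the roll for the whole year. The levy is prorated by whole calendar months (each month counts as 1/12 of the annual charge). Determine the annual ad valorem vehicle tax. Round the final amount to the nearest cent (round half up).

1 Jan – 31 Jan 1995: 1 month at 3.45% → £47,000 × 3.45% × 1/12 = £135.1250
1 Feb – 28 Feb 1995: 1 month at 1.1% → £47,000 × 1.1% × 1/12 = £43.0833
1 Mar – 31 Dec 1995: 10 months at 0.8% → £47,000 × 0.8% × 10/12 = £313.3333
Total = £491.5417

£491.54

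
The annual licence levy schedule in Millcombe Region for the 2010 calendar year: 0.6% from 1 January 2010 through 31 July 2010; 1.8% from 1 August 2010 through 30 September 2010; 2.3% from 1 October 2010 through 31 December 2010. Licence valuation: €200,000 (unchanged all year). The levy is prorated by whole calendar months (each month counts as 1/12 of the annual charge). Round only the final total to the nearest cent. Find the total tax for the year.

€2,450.00

1 January – 31 July 2010: 7 months at 0.6% → €200,000 × 0.6% × 7/12 = €700.0000
1 August – 30 September 2010: 2 months at 1.8% → €200,000 × 1.8% × 2/12 = €600.0000
1 October – 31 December 2010: 3 months at 2.3% → €200,000 × 2.3% × 3/12 = €1,150.0000
Total = €2,450.0000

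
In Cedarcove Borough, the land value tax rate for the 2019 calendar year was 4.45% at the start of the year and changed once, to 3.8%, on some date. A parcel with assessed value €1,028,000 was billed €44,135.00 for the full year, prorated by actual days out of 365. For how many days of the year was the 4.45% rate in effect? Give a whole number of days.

Let d = days at the first rate; then 365 − d days at the second rate.
€1,028,000 × [4.45%·d + 3.8%·(365−d)] / 365 = €44,135.00
Solving gives d = 277, so the new rate took effect on 5 Oct 2019.

277 days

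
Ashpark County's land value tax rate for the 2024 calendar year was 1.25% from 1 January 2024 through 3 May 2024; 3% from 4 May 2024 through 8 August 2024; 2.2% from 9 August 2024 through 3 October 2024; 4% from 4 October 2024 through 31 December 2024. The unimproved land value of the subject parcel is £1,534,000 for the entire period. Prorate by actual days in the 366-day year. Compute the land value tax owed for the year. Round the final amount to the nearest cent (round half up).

£38,777.51

1 January – 3 May 2024: 124 days at 1.25% → £1,534,000 × 1.25% × 124/366 = £6,496.4481
4 May – 8 August 2024: 97 days at 3% → £1,534,000 × 3% × 97/366 = £12,196.5574
9 August – 3 October 2024: 56 days at 2.2% → £1,534,000 × 2.2% × 56/366 = £5,163.6284
4 October – 31 December 2024: 89 days at 4% → £1,534,000 × 4% × 89/366 = £14,920.8743
Total = £38,777.5082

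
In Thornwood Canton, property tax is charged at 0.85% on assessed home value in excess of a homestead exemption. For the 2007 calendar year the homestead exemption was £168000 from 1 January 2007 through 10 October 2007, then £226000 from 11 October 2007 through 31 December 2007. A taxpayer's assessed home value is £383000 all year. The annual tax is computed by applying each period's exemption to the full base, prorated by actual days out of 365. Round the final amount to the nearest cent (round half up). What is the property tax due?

1 January – 10 October 2007: 283 days, exemption £168000 → (£383000 − £168000) × 0.85% × 283/365 = £1416.9384
11 October – 31 December 2007: 82 days, exemption £226000 → (£383000 − £226000) × 0.85% × 82/365 = £299.8055
Total = £1716.7438

£1716.74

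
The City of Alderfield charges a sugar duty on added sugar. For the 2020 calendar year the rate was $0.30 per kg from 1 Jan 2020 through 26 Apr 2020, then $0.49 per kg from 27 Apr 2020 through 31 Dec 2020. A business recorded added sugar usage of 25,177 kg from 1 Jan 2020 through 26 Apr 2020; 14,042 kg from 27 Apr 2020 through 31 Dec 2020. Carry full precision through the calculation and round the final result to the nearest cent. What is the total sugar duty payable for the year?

$14,433.68

1 Jan – 26 Apr 2020: 25,177 kg at $0.30/kg → $7,553.10
27 Apr – 31 Dec 2020: 14,042 kg at $0.49/kg → $6,880.58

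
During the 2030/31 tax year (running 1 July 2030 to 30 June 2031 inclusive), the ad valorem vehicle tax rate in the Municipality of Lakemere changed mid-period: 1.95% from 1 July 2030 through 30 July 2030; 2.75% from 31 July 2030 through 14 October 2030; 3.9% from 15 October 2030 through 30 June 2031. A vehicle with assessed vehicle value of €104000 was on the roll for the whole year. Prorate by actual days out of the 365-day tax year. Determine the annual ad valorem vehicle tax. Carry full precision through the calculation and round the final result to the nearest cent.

1 July – 30 July 2030: 30 days at 1.95% → €104000 × 1.95% × 30/365 = €166.6849
31 July – 14 October 2030: 76 days at 2.75% → €104000 × 2.75% × 76/365 = €595.5068
15 October 2030 – 30 June 2031: 259 days at 3.9% → €104000 × 3.9% × 259/365 = €2878.0932
Total = €3640.2849

€3640.28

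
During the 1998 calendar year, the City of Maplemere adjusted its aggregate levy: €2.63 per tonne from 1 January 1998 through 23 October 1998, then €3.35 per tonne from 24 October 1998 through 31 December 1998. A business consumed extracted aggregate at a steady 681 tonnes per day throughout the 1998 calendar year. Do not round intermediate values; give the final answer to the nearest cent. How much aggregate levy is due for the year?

1 January – 23 October 1998: 296 days × 681 tonnes/day = 201,576 tonnes at €2.63/tonne → €530,144.88
24 October – 31 December 1998: 69 days × 681 tonnes/day = 46,989 tonnes at €3.35/tonne → €157,413.15

€687,558.03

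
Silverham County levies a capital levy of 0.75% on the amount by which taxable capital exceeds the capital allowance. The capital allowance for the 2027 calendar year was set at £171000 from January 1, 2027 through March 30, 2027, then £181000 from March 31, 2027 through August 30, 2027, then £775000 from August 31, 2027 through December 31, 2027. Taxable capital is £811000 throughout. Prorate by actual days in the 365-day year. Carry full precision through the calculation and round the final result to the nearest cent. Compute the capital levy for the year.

January 1 – March 30, 2027: 89 days, exemption £171000 → (£811000 − £171000) × 0.75% × 89/365 = £1170.4110
March 31 – August 30, 2027: 153 days, exemption £181000 → (£811000 − £181000) × 0.75% × 153/365 = £1980.6164
August 31 – December 31, 2027: 123 days, exemption £775000 → (£811000 − £775000) × 0.75% × 123/365 = £90.9863
Total = £3242.0137

£3242.01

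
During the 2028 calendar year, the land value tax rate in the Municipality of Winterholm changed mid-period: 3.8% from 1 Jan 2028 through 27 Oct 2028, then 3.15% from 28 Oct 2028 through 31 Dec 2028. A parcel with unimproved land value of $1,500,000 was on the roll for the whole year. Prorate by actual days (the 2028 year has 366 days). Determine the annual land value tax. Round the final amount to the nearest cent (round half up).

1 Jan – 27 Oct 2028: 301 days at 3.8% → $1,500,000 × 3.8% × 301/366 = $46,877.0492
28 Oct – 31 Dec 2028: 65 days at 3.15% → $1,500,000 × 3.15% × 65/366 = $8,391.3934
Total = $55,268.4426

$55,268.44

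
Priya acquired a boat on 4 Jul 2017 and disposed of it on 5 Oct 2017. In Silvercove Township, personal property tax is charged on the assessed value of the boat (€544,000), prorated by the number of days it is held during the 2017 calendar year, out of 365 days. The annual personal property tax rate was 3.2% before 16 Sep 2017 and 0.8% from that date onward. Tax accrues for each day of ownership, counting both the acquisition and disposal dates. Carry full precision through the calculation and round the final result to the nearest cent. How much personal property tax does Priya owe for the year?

€3,767.76

4 Jul – 15 Sep 2017: 74 days at 3.2% → €544,000 × 3.2% × 74/365 = €3,529.2932
16 Sep – 5 Oct 2017: 20 days at 0.8% → €544,000 × 0.8% × 20/365 = €238.4658
Total = €3,767.7589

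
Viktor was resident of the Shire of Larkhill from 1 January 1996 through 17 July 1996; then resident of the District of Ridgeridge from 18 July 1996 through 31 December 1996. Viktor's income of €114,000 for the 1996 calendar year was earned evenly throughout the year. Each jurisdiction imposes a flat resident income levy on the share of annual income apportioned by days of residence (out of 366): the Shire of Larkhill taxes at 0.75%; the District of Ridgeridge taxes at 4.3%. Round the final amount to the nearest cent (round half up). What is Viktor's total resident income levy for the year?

The Shire of Larkhill, 1 January – 17 July 1996: 199 days → €114,000 × 0.75% × 199/366 = €464.8770
The District of Ridgeridge, 18 July – 31 December 1996: 167 days → €114,000 × 4.3% × 167/366 = €2,236.7049
Total = €2,701.5820

€2,701.58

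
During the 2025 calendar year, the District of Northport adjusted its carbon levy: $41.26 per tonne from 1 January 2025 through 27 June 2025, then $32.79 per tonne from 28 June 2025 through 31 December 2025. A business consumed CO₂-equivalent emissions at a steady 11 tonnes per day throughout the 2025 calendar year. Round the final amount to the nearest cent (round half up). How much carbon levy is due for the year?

$148,236.11

1 January – 27 June 2025: 178 days × 11 tonnes/day = 1,958 tonnes at $41.26/tonne → $80,787.08
28 June – 31 December 2025: 187 days × 11 tonnes/day = 2,057 tonnes at $32.79/tonne → $67,449.03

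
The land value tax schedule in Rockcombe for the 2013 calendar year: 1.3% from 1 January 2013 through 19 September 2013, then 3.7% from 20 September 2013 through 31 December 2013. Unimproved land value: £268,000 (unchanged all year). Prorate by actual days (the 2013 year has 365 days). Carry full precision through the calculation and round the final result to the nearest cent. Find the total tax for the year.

1 January – 19 September 2013: 262 days at 1.3% → £268,000 × 1.3% × 262/365 = £2,500.8438
20 September – 31 December 2013: 103 days at 3.7% → £268,000 × 3.7% × 103/365 = £2,798.2137
Total = £5,299.0575

£5,299.06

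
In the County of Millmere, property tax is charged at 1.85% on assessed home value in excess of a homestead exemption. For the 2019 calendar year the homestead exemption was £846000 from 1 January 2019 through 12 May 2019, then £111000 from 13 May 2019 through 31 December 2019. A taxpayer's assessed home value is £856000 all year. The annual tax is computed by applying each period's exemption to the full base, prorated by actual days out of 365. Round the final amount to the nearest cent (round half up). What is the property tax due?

£8865.05

1 January – 12 May 2019: 132 days, exemption £846000 → (£856000 − £846000) × 1.85% × 132/365 = £66.9041
13 May – 31 December 2019: 233 days, exemption £111000 → (£856000 − £111000) × 1.85% × 233/365 = £8798.1438
Total = £8865.0479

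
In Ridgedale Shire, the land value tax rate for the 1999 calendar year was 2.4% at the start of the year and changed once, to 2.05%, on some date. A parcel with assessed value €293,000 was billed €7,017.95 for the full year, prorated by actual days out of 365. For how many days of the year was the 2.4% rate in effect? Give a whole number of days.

360 days

Let d = days at the first rate; then 365 − d days at the second rate.
€293,000 × [2.4%·d + 2.05%·(365−d)] / 365 = €7,017.95
Solving gives d = 360, so the new rate took effect on 27 December 1999.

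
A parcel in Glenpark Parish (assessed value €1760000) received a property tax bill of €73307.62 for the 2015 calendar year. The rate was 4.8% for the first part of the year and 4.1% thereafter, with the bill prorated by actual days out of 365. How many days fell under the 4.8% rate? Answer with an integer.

Let d = days at the first rate; then 365 − d days at the second rate.
€1760000 × [4.8%·d + 4.1%·(365−d)] / 365 = €73307.62
Solving gives d = 34, so the new rate took effect on 4 Feb 2015.

34 days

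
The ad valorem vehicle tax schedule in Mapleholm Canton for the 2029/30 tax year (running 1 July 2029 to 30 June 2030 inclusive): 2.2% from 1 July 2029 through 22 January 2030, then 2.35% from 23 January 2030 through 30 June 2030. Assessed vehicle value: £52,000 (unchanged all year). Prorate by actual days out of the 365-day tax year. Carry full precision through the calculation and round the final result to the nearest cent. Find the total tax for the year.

£1,177.98

1 July 2029 – 22 January 2030: 206 days at 2.2% → £52,000 × 2.2% × 206/365 = £645.6548
23 January – 30 June 2030: 159 days at 2.35% → £52,000 × 2.35% × 159/365 = £532.3233
Total = £1,177.9781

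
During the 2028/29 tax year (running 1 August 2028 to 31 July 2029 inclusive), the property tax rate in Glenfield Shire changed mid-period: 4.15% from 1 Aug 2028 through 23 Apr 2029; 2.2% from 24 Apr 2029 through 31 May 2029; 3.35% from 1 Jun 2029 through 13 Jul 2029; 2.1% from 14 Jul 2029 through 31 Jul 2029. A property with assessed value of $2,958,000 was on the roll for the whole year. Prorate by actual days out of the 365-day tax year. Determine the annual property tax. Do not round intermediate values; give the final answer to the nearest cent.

$110,973.62

1 Aug 2028 – 23 Apr 2029: 266 days at 4.15% → $2,958,000 × 4.15% × 266/365 = $89,461.2658
24 Apr – 31 May 2029: 38 days at 2.2% → $2,958,000 × 2.2% × 38/365 = $6,775.0356
1 Jun – 13 Jul 2029: 43 days at 3.35% → $2,958,000 × 3.35% × 43/365 = $11,673.9699
14 Jul – 31 Jul 2029: 18 days at 2.1% → $2,958,000 × 2.1% × 18/365 = $3,063.3534
Total = $110,973.6247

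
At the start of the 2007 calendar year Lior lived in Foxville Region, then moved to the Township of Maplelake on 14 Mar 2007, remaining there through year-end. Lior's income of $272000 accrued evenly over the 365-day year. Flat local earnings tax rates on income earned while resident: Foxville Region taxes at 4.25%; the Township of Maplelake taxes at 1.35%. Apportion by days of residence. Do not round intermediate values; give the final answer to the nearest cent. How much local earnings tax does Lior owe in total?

$5227.99

Foxville Region, 1 Jan – 13 Mar 2007: 72 days → $272000 × 4.25% × 72/365 = $2280.3288
The Township of Maplelake, 14 Mar – 31 Dec 2007: 293 days → $272000 × 1.35% × 293/365 = $2947.6603
Total = $5227.9890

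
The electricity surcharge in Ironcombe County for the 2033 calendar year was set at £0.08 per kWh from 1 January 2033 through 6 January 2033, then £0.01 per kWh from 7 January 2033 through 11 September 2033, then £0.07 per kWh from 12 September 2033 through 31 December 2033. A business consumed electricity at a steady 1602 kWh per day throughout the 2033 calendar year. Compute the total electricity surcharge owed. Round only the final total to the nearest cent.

1 January – 6 January 2033: 6 days × 1602 kWh/day = 9,612 kWh at £0.08/kWh → £768.96
7 January – 11 September 2033: 248 days × 1602 kWh/day = 397,296 kWh at £0.01/kWh → £3,972.96
12 September – 31 December 2033: 111 days × 1602 kWh/day = 177,822 kWh at £0.07/kWh → £12,447.54

£17,189.46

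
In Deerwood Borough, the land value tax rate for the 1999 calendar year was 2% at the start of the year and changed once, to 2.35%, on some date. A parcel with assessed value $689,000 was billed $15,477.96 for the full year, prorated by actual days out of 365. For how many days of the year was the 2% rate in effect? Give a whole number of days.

Let d = days at the first rate; then 365 − d days at the second rate.
$689,000 × [2%·d + 2.35%·(365−d)] / 365 = $15,477.96
Solving gives d = 108, so the new rate took effect on 19 Apr 1999.

108 days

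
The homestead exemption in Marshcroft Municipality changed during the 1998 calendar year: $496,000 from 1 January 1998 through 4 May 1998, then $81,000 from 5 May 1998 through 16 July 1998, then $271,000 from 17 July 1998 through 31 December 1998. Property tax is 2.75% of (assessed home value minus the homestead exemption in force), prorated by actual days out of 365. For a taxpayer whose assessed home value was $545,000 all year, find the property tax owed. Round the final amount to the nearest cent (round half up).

$6,477.95

1 January – 4 May 1998: 124 days, exemption $496,000 → ($545,000 − $496,000) × 2.75% × 124/365 = $457.7808
5 May – 16 July 1998: 73 days, exemption $81,000 → ($545,000 − $81,000) × 2.75% × 73/365 = $2,552.0000
17 July – 31 December 1998: 168 days, exemption $271,000 → ($545,000 − $271,000) × 2.75% × 168/365 = $3,468.1644
Total = $6,477.9452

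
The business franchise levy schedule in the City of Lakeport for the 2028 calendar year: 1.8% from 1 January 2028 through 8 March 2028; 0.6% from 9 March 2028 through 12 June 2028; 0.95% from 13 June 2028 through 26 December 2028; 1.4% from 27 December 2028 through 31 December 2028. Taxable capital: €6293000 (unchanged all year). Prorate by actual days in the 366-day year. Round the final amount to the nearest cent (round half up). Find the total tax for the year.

1 January – 8 March 2028: 68 days at 1.8% → €6293000 × 1.8% × 68/366 = €21045.4426
9 March – 12 June 2028: 96 days at 0.6% → €6293000 × 0.6% × 96/366 = €9903.7377
13 June – 26 December 2028: 197 days at 0.95% → €6293000 × 0.95% × 197/366 = €32178.5505
27 December – 31 December 2028: 5 days at 1.4% → €6293000 × 1.4% × 5/366 = €1203.5792
Total = €64331.3101

€64331.31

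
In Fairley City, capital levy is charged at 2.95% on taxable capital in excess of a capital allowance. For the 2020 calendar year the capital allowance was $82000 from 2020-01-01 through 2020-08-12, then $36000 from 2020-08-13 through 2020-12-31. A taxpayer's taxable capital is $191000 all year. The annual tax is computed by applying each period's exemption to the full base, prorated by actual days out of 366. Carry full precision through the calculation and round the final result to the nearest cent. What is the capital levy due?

$3738.28

2020-01-01 to 2020-08-12: 225 days, exemption $82000 → ($191000 − $82000) × 2.95% × 225/366 = $1976.7418
2020-08-13 to 2020-12-31: 141 days, exemption $36000 → ($191000 − $36000) × 2.95% × 141/366 = $1761.5369
Total = $3738.2787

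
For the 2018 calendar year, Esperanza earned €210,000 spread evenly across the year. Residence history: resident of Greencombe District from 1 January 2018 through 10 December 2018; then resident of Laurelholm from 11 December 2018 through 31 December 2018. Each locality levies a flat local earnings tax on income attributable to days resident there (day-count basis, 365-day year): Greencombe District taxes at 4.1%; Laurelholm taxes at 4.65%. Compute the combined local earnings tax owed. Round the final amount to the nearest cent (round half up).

€8,676.45

Greencombe District, 1 January – 10 December 2018: 344 days → €210,000 × 4.1% × 344/365 = €8,114.6301
Laurelholm, 11 December – 31 December 2018: 21 days → €210,000 × 4.65% × 21/365 = €561.8219
Total = €8,676.4521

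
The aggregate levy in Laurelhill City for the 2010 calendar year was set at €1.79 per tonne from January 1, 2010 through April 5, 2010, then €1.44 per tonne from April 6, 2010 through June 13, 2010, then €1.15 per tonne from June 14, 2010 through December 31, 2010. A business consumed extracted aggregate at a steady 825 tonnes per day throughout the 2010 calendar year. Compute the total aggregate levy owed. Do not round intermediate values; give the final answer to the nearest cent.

January 1 – April 5, 2010: 95 days × 825 tonnes/day = 78,375 tonnes at €1.79/tonne → €140,291.25
April 6 – June 13, 2010: 69 days × 825 tonnes/day = 56,925 tonnes at €1.44/tonne → €81,972.00
June 14 – December 31, 2010: 201 days × 825 tonnes/day = 165,825 tonnes at €1.15/tonne → €190,698.75

€412,962.00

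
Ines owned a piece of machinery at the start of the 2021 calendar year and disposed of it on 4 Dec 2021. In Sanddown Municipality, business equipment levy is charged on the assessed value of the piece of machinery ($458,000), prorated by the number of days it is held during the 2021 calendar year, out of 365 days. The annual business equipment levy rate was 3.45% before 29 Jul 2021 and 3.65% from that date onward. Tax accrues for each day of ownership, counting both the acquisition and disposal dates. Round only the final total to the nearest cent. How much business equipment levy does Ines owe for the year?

1 Jan – 28 Jul 2021: 209 days at 3.45% → $458,000 × 3.45% × 209/365 = $9,047.6959
29 Jul – 4 Dec 2021: 129 days at 3.65% → $458,000 × 3.65% × 129/365 = $5,908.2000
Total = $14,955.8959

$14,955.90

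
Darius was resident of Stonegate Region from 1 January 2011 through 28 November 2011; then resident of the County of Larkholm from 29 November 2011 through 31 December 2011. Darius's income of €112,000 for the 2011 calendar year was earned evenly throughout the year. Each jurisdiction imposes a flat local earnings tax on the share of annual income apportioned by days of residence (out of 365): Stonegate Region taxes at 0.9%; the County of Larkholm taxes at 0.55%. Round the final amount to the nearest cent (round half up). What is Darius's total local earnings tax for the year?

€972.56

Stonegate Region, 1 January – 28 November 2011: 332 days → €112,000 × 0.9% × 332/365 = €916.8658
The County of Larkholm, 29 November – 31 December 2011: 33 days → €112,000 × 0.55% × 33/365 = €55.6932
Total = €972.5589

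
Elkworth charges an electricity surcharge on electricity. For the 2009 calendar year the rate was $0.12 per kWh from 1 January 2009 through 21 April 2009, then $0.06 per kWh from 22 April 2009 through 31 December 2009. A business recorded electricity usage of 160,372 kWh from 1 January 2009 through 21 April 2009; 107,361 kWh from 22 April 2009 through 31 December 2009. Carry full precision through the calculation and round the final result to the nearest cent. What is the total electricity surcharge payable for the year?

1 January – 21 April 2009: 160,372 kWh at $0.12/kWh → $19,244.64
22 April – 31 December 2009: 107,361 kWh at $0.06/kWh → $6,441.66

$25,686.30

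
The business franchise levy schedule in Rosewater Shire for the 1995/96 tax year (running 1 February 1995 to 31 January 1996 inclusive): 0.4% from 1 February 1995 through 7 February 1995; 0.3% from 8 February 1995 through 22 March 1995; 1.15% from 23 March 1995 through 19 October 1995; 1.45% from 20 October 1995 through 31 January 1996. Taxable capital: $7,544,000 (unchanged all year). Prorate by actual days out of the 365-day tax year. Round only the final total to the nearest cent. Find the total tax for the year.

1 February – 7 February 1995: 7 days at 0.4% → $7,544,000 × 0.4% × 7/365 = $578.7178
8 February – 22 March 1995: 43 days at 0.3% → $7,544,000 × 0.3% × 43/365 = $2,666.2356
23 March – 19 October 1995: 211 days at 1.15% → $7,544,000 × 1.15% × 211/365 = $50,152.0986
20 October 1995 – 31 January 1996: 104 days at 1.45% → $7,544,000 × 1.45% × 104/365 = $31,168.0877
Total = $84,565.1397

$84,565.14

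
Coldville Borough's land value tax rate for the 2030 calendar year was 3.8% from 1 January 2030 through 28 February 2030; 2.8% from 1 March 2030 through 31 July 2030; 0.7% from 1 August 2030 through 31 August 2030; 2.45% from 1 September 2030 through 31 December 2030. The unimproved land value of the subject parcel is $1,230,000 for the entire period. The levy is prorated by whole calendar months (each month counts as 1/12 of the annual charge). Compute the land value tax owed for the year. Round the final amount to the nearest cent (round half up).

$32,902.50

1 January – 28 February 2030: 2 months at 3.8% → $1,230,000 × 3.8% × 2/12 = $7,790.0000
1 March – 31 July 2030: 5 months at 2.8% → $1,230,000 × 2.8% × 5/12 = $14,350.0000
1 August – 31 August 2030: 1 month at 0.7% → $1,230,000 × 0.7% × 1/12 = $717.5000
1 September – 31 December 2030: 4 months at 2.45% → $1,230,000 × 2.45% × 4/12 = $10,045.0000
Total = $32,902.5000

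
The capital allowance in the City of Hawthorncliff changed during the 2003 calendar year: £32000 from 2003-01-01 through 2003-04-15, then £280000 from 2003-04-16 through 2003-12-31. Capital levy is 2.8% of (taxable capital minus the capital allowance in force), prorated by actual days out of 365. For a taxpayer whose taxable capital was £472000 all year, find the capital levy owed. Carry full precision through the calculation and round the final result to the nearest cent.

2003-01-01 to 2003-04-15: 105 days, exemption £32000 → (£472000 − £32000) × 2.8% × 105/365 = £3544.1096
2003-04-16 to 2003-12-31: 260 days, exemption £280000 → (£472000 − £280000) × 2.8% × 260/365 = £3829.4795
Total = £7373.5890

£7373.59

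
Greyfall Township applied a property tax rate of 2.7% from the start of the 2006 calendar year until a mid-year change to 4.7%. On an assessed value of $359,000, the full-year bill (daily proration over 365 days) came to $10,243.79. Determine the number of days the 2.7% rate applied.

Let d = days at the first rate; then 365 − d days at the second rate.
$359,000 × [2.7%·d + 4.7%·(365−d)] / 365 = $10,243.79
Solving gives d = 337, so the new rate took effect on 4 Dec 2006.

337 days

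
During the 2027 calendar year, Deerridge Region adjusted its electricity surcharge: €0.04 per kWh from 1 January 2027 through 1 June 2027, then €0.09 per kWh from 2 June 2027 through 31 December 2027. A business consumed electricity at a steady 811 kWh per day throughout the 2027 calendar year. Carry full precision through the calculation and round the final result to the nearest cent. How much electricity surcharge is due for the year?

€20,477.75

1 January – 1 June 2027: 152 days × 811 kWh/day = 123,272 kWh at €0.04/kWh → €4,930.88
2 June – 31 December 2027: 213 days × 811 kWh/day = 172,743 kWh at €0.09/kWh → €15,546.87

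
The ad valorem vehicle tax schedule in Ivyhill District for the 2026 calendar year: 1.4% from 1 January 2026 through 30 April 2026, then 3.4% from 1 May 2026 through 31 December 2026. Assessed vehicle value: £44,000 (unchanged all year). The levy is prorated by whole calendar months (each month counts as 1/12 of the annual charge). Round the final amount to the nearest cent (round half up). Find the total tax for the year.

£1,202.67

1 January – 30 April 2026: 4 months at 1.4% → £44,000 × 1.4% × 4/12 = £205.3333
1 May – 31 December 2026: 8 months at 3.4% → £44,000 × 3.4% × 8/12 = £997.3333
Total = £1,202.6667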